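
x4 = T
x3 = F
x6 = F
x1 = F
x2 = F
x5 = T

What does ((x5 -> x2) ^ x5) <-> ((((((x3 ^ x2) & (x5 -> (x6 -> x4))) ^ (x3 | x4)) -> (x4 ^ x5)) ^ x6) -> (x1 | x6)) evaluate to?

x5 -> x2 = T -> F = F
(x5 -> x2) ^ x5 = F ^ T = T
x3 ^ x2 = F ^ F = F
x6 -> x4 = F -> T = T
x5 -> (x6 -> x4) = T -> T = T
(x3 ^ x2) & (x5 -> (x6 -> x4)) = F & T = F
x3 | x4 = F | T = T
((x3 ^ x2) & (x5 -> (x6 -> x4))) ^ (x3 | x4) = F ^ T = T
x4 ^ x5 = T ^ T = F
(((x3 ^ x2) & (x5 -> (x6 -> x4))) ^ (x3 | x4)) -> (x4 ^ x5) = T -> F = F
((((x3 ^ x2) & (x5 -> (x6 -> x4))) ^ (x3 | x4)) -> (x4 ^ x5)) ^ x6 = F ^ F = F
x1 | x6 = F | F = F
(((((x3 ^ x2) & (x5 -> (x6 -> x4))) ^ (x3 | x4)) -> (x4 ^ x5)) ^ x6) -> (x1 | x6) = F -> F = T
((x5 -> x2) ^ x5) <-> ((((((x3 ^ x2) & (x5 -> (x6 -> x4))) ^ (x3 | x4)) -> (x4 ^ x5)) ^ x6) -> (x1 | x6)) = T <-> T = T

T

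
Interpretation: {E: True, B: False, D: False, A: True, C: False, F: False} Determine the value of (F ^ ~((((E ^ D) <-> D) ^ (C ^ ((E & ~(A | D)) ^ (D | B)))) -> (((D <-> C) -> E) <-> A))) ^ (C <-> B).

E ^ D = True ^ False = True
(E ^ D) <-> D = True <-> False = False
A | D = True | False = True
~(A | D) = ~True = False
E & ~(A | D) = True & False = False
D | B = False | False = False
(E & ~(A | D)) ^ (D | B) = False ^ False = False
C ^ ((E & ~(A | D)) ^ (D | B)) = False ^ False = False
((E ^ D) <-> D) ^ (C ^ ((E & ~(A | D)) ^ (D | B))) = False ^ False = False
D <-> C = False <-> False = True
(D <-> C) -> E = True -> True = True
((D <-> C) -> E) <-> A = True <-> True = True
(((E ^ D) <-> D) ^ (C ^ ((E & ~(A | D)) ^ (D | B)))) -> (((D <-> C) -> E) <-> A) = False -> True = True
~((((E ^ D) <-> D) ^ (C ^ ((E & ~(A | D)) ^ (D | B)))) -> (((D <-> C) -> E) <-> A)) = ~True = False
F ^ ~((((E ^ D) <-> D) ^ (C ^ ((E & ~(A | D)) ^ (D | B)))) -> (((D <-> C) -> E) <-> A)) = False ^ False = False
C <-> B = False <-> False = True
(F ^ ~((((E ^ D) <-> D) ^ (C ^ ((E & ~(A | D)) ^ (D | B)))) -> (((D <-> C) -> E) <-> A))) ^ (C <-> B) = False ^ True = True

True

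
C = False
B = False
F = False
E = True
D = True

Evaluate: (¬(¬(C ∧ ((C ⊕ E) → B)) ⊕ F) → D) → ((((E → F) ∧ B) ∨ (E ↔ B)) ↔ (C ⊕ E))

False

Substituting C=False, B=False, F=False, E=True, D=True:
C ⊕ E = False ⊕ True = True
(C ⊕ E) → B = True → False = False
C ∧ ((C ⊕ E) → B) = False ∧ False = False
¬(C ∧ ((C ⊕ E) → B)) = ¬False = True
¬(C ∧ ((C ⊕ E) → B)) ⊕ F = True ⊕ False = True
¬(¬(C ∧ ((C ⊕ E) → B)) ⊕ F) = ¬True = False
¬(¬(C ∧ ((C ⊕ E) → B)) ⊕ F) → D = False → True = True
E → F = True → False = False
(E → F) ∧ B = False ∧ False = False
E ↔ B = True ↔ False = False
((E → F) ∧ B) ∨ (E ↔ B) = False ∨ False = False
C ⊕ E = False ⊕ True = True
(((E → F) ∧ B) ∨ (E ↔ B)) ↔ (C ⊕ E) = False ↔ True = False
(¬(¬(C ∧ ((C ⊕ E) → B)) ⊕ F) → D) → ((((E → F) ∧ B) ∨ (E ↔ B)) ↔ (C ⊕ E)) = True → False = False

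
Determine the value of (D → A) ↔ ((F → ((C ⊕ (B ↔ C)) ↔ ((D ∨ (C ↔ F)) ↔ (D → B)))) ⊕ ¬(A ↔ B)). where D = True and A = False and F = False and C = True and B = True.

D → A = True → False = False
B ↔ C = True ↔ True = True
C ⊕ (B ↔ C) = True ⊕ True = False
C ↔ F = True ↔ False = False
D ∨ (C ↔ F) = True ∨ False = True
D → B = True → True = True
(D ∨ (C ↔ F)) ↔ (D → B) = True ↔ True = True
(C ⊕ (B ↔ C)) ↔ ((D ∨ (C ↔ F)) ↔ (D → B)) = False ↔ True = False
F → ((C ⊕ (B ↔ C)) ↔ ((D ∨ (C ↔ F)) ↔ (D → B))) = False → False = True
A ↔ B = False ↔ True = False
¬(A ↔ B) = ¬False = True
(F → ((C ⊕ (B ↔ C)) ↔ ((D ∨ (C ↔ F)) ↔ (D → B)))) ⊕ ¬(A ↔ B) = True ⊕ True = False
(D → A) ↔ ((F → ((C ⊕ (B ↔ C)) ↔ ((D ∨ (C ↔ F)) ↔ (D → B)))) ⊕ ¬(A ↔ B)) = False ↔ False = True

True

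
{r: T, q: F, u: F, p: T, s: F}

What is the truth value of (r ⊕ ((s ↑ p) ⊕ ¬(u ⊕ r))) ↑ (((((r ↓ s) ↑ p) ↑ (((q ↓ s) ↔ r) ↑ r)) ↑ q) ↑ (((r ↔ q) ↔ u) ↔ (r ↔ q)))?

s ↑ p = F ↑ T = T
u ⊕ r = F ⊕ T = T
¬(u ⊕ r) = ¬T = F
(s ↑ p) ⊕ ¬(u ⊕ r) = T ⊕ F = T
r ⊕ ((s ↑ p) ⊕ ¬(u ⊕ r)) = T ⊕ T = F
r ↓ s = T ↓ F = F
(r ↓ s) ↑ p = F ↑ T = T
q ↓ s = F ↓ F = T
(q ↓ s) ↔ r = T ↔ T = T
((q ↓ s) ↔ r) ↑ r = T ↑ T = F
((r ↓ s) ↑ p) ↑ (((q ↓ s) ↔ r) ↑ r) = T ↑ F = T
(((r ↓ s) ↑ p) ↑ (((q ↓ s) ↔ r) ↑ r)) ↑ q = T ↑ F = T
r ↔ q = T ↔ F = F
(r ↔ q) ↔ u = F ↔ F = T
r ↔ q = T ↔ F = F
((r ↔ q) ↔ u) ↔ (r ↔ q) = T ↔ F = F
((((r ↓ s) ↑ p) ↑ (((q ↓ s) ↔ r) ↑ r)) ↑ q) ↑ (((r ↔ q) ↔ u) ↔ (r ↔ q)) = T ↑ F = T
(r ⊕ ((s ↑ p) ⊕ ¬(u ⊕ r))) ↑ (((((r ↓ s) ↑ p) ↑ (((q ↓ s) ↔ r) ↑ r)) ↑ q) ↑ (((r ↔ q) ↔ u) ↔ (r ↔ q))) = F ↑ T = T

T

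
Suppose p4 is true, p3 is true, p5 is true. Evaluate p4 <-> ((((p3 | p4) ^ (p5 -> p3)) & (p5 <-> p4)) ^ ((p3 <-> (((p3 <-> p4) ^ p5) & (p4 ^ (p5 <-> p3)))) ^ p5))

Substituting p4=1, p3=1, p5=1:
p3 | p4 = 1 | 1 = 1
p5 -> p3 = 1 -> 1 = 1
(p3 | p4) ^ (p5 -> p3) = 1 ^ 1 = 0
p5 <-> p4 = 1 <-> 1 = 1
((p3 | p4) ^ (p5 -> p3)) & (p5 <-> p4) = 0 & 1 = 0
p3 <-> p4 = 1 <-> 1 = 1
(p3 <-> p4) ^ p5 = 1 ^ 1 = 0
p5 <-> p3 = 1 <-> 1 = 1
p4 ^ (p5 <-> p3) = 1 ^ 1 = 0
((p3 <-> p4) ^ p5) & (p4 ^ (p5 <-> p3)) = 0 & 0 = 0
p3 <-> (((p3 <-> p4) ^ p5) & (p4 ^ (p5 <-> p3))) = 1 <-> 0 = 0
(p3 <-> (((p3 <-> p4) ^ p5) & (p4 ^ (p5 <-> p3)))) ^ p5 = 0 ^ 1 = 1
(((p3 | p4) ^ (p5 -> p3)) & (p5 <-> p4)) ^ ((p3 <-> (((p3 <-> p4) ^ p5) & (p4 ^ (p5 <-> p3)))) ^ p5) = 0 ^ 1 = 1
p4 <-> ((((p3 | p4) ^ (p5 -> p3)) & (p5 <-> p4)) ^ ((p3 <-> (((p3 <-> p4) ^ p5) & (p4 ^ (p5 <-> p3)))) ^ p5)) = 1 <-> 1 = 1

1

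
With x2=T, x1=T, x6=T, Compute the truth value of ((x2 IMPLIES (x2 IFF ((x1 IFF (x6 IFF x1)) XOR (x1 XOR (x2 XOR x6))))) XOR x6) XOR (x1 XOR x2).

T

x6 IFF x1 = T IFF T = T
x1 IFF (x6 IFF x1) = T IFF T = T
x2 XOR x6 = T XOR T = F
x1 XOR (x2 XOR x6) = T XOR F = T
(x1 IFF (x6 IFF x1)) XOR (x1 XOR (x2 XOR x6)) = T XOR T = F
x2 IFF ((x1 IFF (x6 IFF x1)) XOR (x1 XOR (x2 XOR x6))) = T IFF F = F
x2 IMPLIES (x2 IFF ((x1 IFF (x6 IFF x1)) XOR (x1 XOR (x2 XOR x6)))) = T IMPLIES F = F
(x2 IMPLIES (x2 IFF ((x1 IFF (x6 IFF x1)) XOR (x1 XOR (x2 XOR x6))))) XOR x6 = F XOR T = T
x1 XOR x2 = T XOR T = F
((x2 IMPLIES (x2 IFF ((x1 IFF (x6 IFF x1)) XOR (x1 XOR (x2 XOR x6))))) XOR x6) XOR (x1 XOR x2) = T XOR F = T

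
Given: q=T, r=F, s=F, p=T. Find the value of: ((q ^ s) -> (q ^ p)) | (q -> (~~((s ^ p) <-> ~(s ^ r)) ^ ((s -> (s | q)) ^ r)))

q ^ s = T ^ F = T
q ^ p = T ^ T = F
(q ^ s) -> (q ^ p) = T -> F = F
s ^ p = F ^ T = T
s ^ r = F ^ F = F
~(s ^ r) = ~F = T
(s ^ p) <-> ~(s ^ r) = T <-> T = T
~((s ^ p) <-> ~(s ^ r)) = ~T = F
~~((s ^ p) <-> ~(s ^ r)) = ~F = T
s | q = F | T = T
s -> (s | q) = F -> T = T
(s -> (s | q)) ^ r = T ^ F = T
~~((s ^ p) <-> ~(s ^ r)) ^ ((s -> (s | q)) ^ r) = T ^ T = F
q -> (~~((s ^ p) <-> ~(s ^ r)) ^ ((s -> (s | q)) ^ r)) = T -> F = F
((q ^ s) -> (q ^ p)) | (q -> (~~((s ^ p) <-> ~(s ^ r)) ^ ((s -> (s | q)) ^ r))) = F | F = F

F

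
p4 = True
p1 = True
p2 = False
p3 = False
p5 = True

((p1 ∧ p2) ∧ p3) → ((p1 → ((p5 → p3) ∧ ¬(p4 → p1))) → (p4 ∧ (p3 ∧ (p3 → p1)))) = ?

True

p1 ∧ p2 = True ∧ False = False
(p1 ∧ p2) ∧ p3 = False ∧ False = False
p5 → p3 = True → False = False
p4 → p1 = True → True = True
¬(p4 → p1) = ¬True = False
(p5 → p3) ∧ ¬(p4 → p1) = False ∧ False = False
p1 → ((p5 → p3) ∧ ¬(p4 → p1)) = True → False = False
p3 → p1 = False → True = True
p3 ∧ (p3 → p1) = False ∧ True = False
p4 ∧ (p3 ∧ (p3 → p1)) = True ∧ False = False
(p1 → ((p5 → p3) ∧ ¬(p4 → p1))) → (p4 ∧ (p3 ∧ (p3 → p1))) = False → False = True
((p1 ∧ p2) ∧ p3) → ((p1 → ((p5 → p3) ∧ ¬(p4 → p1))) → (p4 ∧ (p3 ∧ (p3 → p1)))) = False → True = True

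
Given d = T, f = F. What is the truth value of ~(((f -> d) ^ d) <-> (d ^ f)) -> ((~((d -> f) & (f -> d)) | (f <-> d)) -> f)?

f -> d = F -> T = T
(f -> d) ^ d = T ^ T = F
d ^ f = T ^ F = T
((f -> d) ^ d) <-> (d ^ f) = F <-> T = F
~(((f -> d) ^ d) <-> (d ^ f)) = ~F = T
d -> f = T -> F = F
f -> d = F -> T = T
(d -> f) & (f -> d) = F & T = F
~((d -> f) & (f -> d)) = ~F = T
f <-> d = F <-> T = F
~((d -> f) & (f -> d)) | (f <-> d) = T | F = T
(~((d -> f) & (f -> d)) | (f <-> d)) -> f = T -> F = F
~(((f -> d) ^ d) <-> (d ^ f)) -> ((~((d -> f) & (f -> d)) | (f <-> d)) -> f) = T -> F = F

F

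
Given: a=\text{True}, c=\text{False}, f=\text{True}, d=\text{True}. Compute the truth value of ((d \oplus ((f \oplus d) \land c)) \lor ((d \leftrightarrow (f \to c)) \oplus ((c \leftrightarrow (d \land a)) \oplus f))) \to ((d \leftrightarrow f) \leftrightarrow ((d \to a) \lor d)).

\text{True}

f \oplus d = \text{True} \oplus \text{True} = \text{False}
(f \oplus d) \land c = \text{False} \land \text{False} = \text{False}
d \oplus ((f \oplus d) \land c) = \text{True} \oplus \text{False} = \text{True}
f \to c = \text{True} \to \text{False} = \text{False}
d \leftrightarrow (f \to c) = \text{True} \leftrightarrow \text{False} = \text{False}
d \land a = \text{True} \land \text{True} = \text{True}
c \leftrightarrow (d \land a) = \text{False} \leftrightarrow \text{True} = \text{False}
(c \leftrightarrow (d \land a)) \oplus f = \text{False} \oplus \text{True} = \text{True}
(d \leftrightarrow (f \to c)) \oplus ((c \leftrightarrow (d \land a)) \oplus f) = \text{False} \oplus \text{True} = \text{True}
(d \oplus ((f \oplus d) \land c)) \lor ((d \leftrightarrow (f \to c)) \oplus ((c \leftrightarrow (d \land a)) \oplus f)) = \text{True} \lor \text{True} = \text{True}
d \leftrightarrow f = \text{True} \leftrightarrow \text{True} = \text{True}
d \to a = \text{True} \to \text{True} = \text{True}
(d \to a) \lor d = \text{True} \lor \text{True} = \text{True}
(d \leftrightarrow f) \leftrightarrow ((d \to a) \lor d) = \text{True} \leftrightarrow \text{True} = \text{True}
((d \oplus ((f \oplus d) \land c)) \lor ((d \leftrightarrow (f \to c)) \oplus ((c \leftrightarrow (d \land a)) \oplus f))) \to ((d \leftrightarrow f) \leftrightarrow ((d \to a) \lor d)) = \text{True} \to \text{True} = \text{True}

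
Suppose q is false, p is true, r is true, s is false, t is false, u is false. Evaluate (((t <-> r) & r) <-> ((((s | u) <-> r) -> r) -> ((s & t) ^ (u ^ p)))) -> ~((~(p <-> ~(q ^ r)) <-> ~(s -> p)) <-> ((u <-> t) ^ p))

Substituting q=0, p=1, r=1, s=0, t=0, u=0:
t <-> r = 0 <-> 1 = 0
(t <-> r) & r = 0 & 1 = 0
s | u = 0 | 0 = 0
(s | u) <-> r = 0 <-> 1 = 0
((s | u) <-> r) -> r = 0 -> 1 = 1
s & t = 0 & 0 = 0
u ^ p = 0 ^ 1 = 1
(s & t) ^ (u ^ p) = 0 ^ 1 = 1
(((s | u) <-> r) -> r) -> ((s & t) ^ (u ^ p)) = 1 -> 1 = 1
((t <-> r) & r) <-> ((((s | u) <-> r) -> r) -> ((s & t) ^ (u ^ p))) = 0 <-> 1 = 0
q ^ r = 0 ^ 1 = 1
~(q ^ r) = ~1 = 0
p <-> ~(q ^ r) = 1 <-> 0 = 0
~(p <-> ~(q ^ r)) = ~0 = 1
s -> p = 0 -> 1 = 1
~(s -> p) = ~1 = 0
~(p <-> ~(q ^ r)) <-> ~(s -> p) = 1 <-> 0 = 0
u <-> t = 0 <-> 0 = 1
(u <-> t) ^ p = 1 ^ 1 = 0
(~(p <-> ~(q ^ r)) <-> ~(s -> p)) <-> ((u <-> t) ^ p) = 0 <-> 0 = 1
~((~(p <-> ~(q ^ r)) <-> ~(s -> p)) <-> ((u <-> t) ^ p)) = ~1 = 0
(((t <-> r) & r) <-> ((((s | u) <-> r) -> r) -> ((s & t) ^ (u ^ p)))) -> ~((~(p <-> ~(q ^ r)) <-> ~(s -> p)) <-> ((u <-> t) ^ p)) = 0 -> 0 = 1

1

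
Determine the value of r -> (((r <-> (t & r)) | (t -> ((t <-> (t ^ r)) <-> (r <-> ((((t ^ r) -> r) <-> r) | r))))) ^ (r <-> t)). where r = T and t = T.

Substituting r=T, t=T:
t & r = T & T = T
r <-> (t & r) = T <-> T = T
t ^ r = T ^ T = F
t <-> (t ^ r) = T <-> F = F
t ^ r = T ^ T = F
(t ^ r) -> r = F -> T = T
((t ^ r) -> r) <-> r = T <-> T = T
(((t ^ r) -> r) <-> r) | r = T | T = T
r <-> ((((t ^ r) -> r) <-> r) | r) = T <-> T = T
(t <-> (t ^ r)) <-> (r <-> ((((t ^ r) -> r) <-> r) | r)) = F <-> T = F
t -> ((t <-> (t ^ r)) <-> (r <-> ((((t ^ r) -> r) <-> r) | r))) = T -> F = F
(r <-> (t & r)) | (t -> ((t <-> (t ^ r)) <-> (r <-> ((((t ^ r) -> r) <-> r) | r)))) = T | F = T
r <-> t = T <-> T = T
((r <-> (t & r)) | (t -> ((t <-> (t ^ r)) <-> (r <-> ((((t ^ r) -> r) <-> r) | r))))) ^ (r <-> t) = T ^ T = F
r -> (((r <-> (t & r)) | (t -> ((t <-> (t ^ r)) <-> (r <-> ((((t ^ r) -> r) <-> r) | r))))) ^ (r <-> t)) = T -> F = F

F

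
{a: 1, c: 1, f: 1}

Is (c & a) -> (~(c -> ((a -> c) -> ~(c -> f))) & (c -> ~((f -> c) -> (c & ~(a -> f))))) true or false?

1

Substituting a=1, c=1, f=1:
c & a = 1 & 1 = 1
a -> c = 1 -> 1 = 1
c -> f = 1 -> 1 = 1
~(c -> f) = ~1 = 0
(a -> c) -> ~(c -> f) = 1 -> 0 = 0
c -> ((a -> c) -> ~(c -> f)) = 1 -> 0 = 0
~(c -> ((a -> c) -> ~(c -> f))) = ~0 = 1
f -> c = 1 -> 1 = 1
a -> f = 1 -> 1 = 1
~(a -> f) = ~1 = 0
c & ~(a -> f) = 1 & 0 = 0
(f -> c) -> (c & ~(a -> f)) = 1 -> 0 = 0
~((f -> c) -> (c & ~(a -> f))) = ~0 = 1
c -> ~((f -> c) -> (c & ~(a -> f))) = 1 -> 1 = 1
~(c -> ((a -> c) -> ~(c -> f))) & (c -> ~((f -> c) -> (c & ~(a -> f)))) = 1 & 1 = 1
(c & a) -> (~(c -> ((a -> c) -> ~(c -> f))) & (c -> ~((f -> c) -> (c & ~(a -> f))))) = 1 -> 1 = 1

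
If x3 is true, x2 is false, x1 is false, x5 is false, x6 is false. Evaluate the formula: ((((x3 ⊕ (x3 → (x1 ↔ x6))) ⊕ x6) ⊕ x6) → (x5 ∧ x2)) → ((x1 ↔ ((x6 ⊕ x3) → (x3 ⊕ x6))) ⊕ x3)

x1 ↔ x6 = F ↔ F = T
x3 → (x1 ↔ x6) = T → T = T
x3 ⊕ (x3 → (x1 ↔ x6)) = T ⊕ T = F
(x3 ⊕ (x3 → (x1 ↔ x6))) ⊕ x6 = F ⊕ F = F
((x3 ⊕ (x3 → (x1 ↔ x6))) ⊕ x6) ⊕ x6 = F ⊕ F = F
x5 ∧ x2 = F ∧ F = F
(((x3 ⊕ (x3 → (x1 ↔ x6))) ⊕ x6) ⊕ x6) → (x5 ∧ x2) = F → F = T
x6 ⊕ x3 = F ⊕ T = T
x3 ⊕ x6 = T ⊕ F = T
(x6 ⊕ x3) → (x3 ⊕ x6) = T → T = T
x1 ↔ ((x6 ⊕ x3) → (x3 ⊕ x6)) = F ↔ T = F
(x1 ↔ ((x6 ⊕ x3) → (x3 ⊕ x6))) ⊕ x3 = F ⊕ T = T
((((x3 ⊕ (x3 → (x1 ↔ x6))) ⊕ x6) ⊕ x6) → (x5 ∧ x2)) → ((x1 ↔ ((x6 ⊕ x3) → (x3 ⊕ x6))) ⊕ x3) = T → T = T

T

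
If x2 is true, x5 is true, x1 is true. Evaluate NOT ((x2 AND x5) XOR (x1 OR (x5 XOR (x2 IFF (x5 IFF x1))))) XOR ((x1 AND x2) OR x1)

False

Substituting x2=True, x5=True, x1=True:
x2 AND x5 = True AND True = True
x5 IFF x1 = True IFF True = True
x2 IFF (x5 IFF x1) = True IFF True = True
x5 XOR (x2 IFF (x5 IFF x1)) = True XOR True = False
x1 OR (x5 XOR (x2 IFF (x5 IFF x1))) = True OR False = True
(x2 AND x5) XOR (x1 OR (x5 XOR (x2 IFF (x5 IFF x1)))) = True XOR True = False
NOT ((x2 AND x5) XOR (x1 OR (x5 XOR (x2 IFF (x5 IFF x1))))) = NOT False = True
x1 AND x2 = True AND True = True
(x1 AND x2) OR x1 = True OR True = True
NOT ((x2 AND x5) XOR (x1 OR (x5 XOR (x2 IFF (x5 IFF x1))))) XOR ((x1 AND x2) OR x1) = True XOR True = False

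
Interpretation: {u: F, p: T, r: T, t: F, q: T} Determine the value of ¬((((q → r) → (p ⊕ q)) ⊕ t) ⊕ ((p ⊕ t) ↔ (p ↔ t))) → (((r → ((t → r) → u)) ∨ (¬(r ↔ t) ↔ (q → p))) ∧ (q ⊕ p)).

q → r = T → T = T
p ⊕ q = T ⊕ T = F
(q → r) → (p ⊕ q) = T → F = F
((q → r) → (p ⊕ q)) ⊕ t = F ⊕ F = F
p ⊕ t = T ⊕ F = T
p ↔ t = T ↔ F = F
(p ⊕ t) ↔ (p ↔ t) = T ↔ F = F
(((q → r) → (p ⊕ q)) ⊕ t) ⊕ ((p ⊕ t) ↔ (p ↔ t)) = F ⊕ F = F
¬((((q → r) → (p ⊕ q)) ⊕ t) ⊕ ((p ⊕ t) ↔ (p ↔ t))) = ¬F = T
t → r = F → T = T
(t → r) → u = T → F = F
r → ((t → r) → u) = T → F = F
r ↔ t = T ↔ F = F
¬(r ↔ t) = ¬F = T
q → p = T → T = T
¬(r ↔ t) ↔ (q → p) = T ↔ T = T
(r → ((t → r) → u)) ∨ (¬(r ↔ t) ↔ (q → p)) = F ∨ T = T
q ⊕ p = T ⊕ T = F
((r → ((t → r) → u)) ∨ (¬(r ↔ t) ↔ (q → p))) ∧ (q ⊕ p) = T ∧ F = F
¬((((q → r) → (p ⊕ q)) ⊕ t) ⊕ ((p ⊕ t) ↔ (p ↔ t))) → (((r → ((t → r) → u)) ∨ (¬(r ↔ t) ↔ (q → p))) ∧ (q ⊕ p)) = T → F = F

F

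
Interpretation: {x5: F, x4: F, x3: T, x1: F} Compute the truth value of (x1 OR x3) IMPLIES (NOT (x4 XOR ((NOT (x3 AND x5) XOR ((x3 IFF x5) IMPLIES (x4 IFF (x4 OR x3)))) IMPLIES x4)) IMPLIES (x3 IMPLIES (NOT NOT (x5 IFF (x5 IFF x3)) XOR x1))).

x1 OR x3 = F OR T = T
x3 AND x5 = T AND F = F
NOT (x3 AND x5) = NOT F = T
x3 IFF x5 = T IFF F = F
x4 OR x3 = F OR T = T
x4 IFF (x4 OR x3) = F IFF T = F
(x3 IFF x5) IMPLIES (x4 IFF (x4 OR x3)) = F IMPLIES F = T
NOT (x3 AND x5) XOR ((x3 IFF x5) IMPLIES (x4 IFF (x4 OR x3))) = T XOR T = F
(NOT (x3 AND x5) XOR ((x3 IFF x5) IMPLIES (x4 IFF (x4 OR x3)))) IMPLIES x4 = F IMPLIES F = T
x4 XOR ((NOT (x3 AND x5) XOR ((x3 IFF x5) IMPLIES (x4 IFF (x4 OR x3)))) IMPLIES x4) = F XOR T = T
NOT (x4 XOR ((NOT (x3 AND x5) XOR ((x3 IFF x5) IMPLIES (x4 IFF (x4 OR x3)))) IMPLIES x4)) = NOT T = F
x5 IFF x3 = F IFF T = F
x5 IFF (x5 IFF x3) = F IFF F = T
NOT (x5 IFF (x5 IFF x3)) = NOT T = F
NOT NOT (x5 IFF (x5 IFF x3)) = NOT F = T
NOT NOT (x5 IFF (x5 IFF x3)) XOR x1 = T XOR F = T
x3 IMPLIES (NOT NOT (x5 IFF (x5 IFF x3)) XOR x1) = T IMPLIES T = T
NOT (x4 XOR ((NOT (x3 AND x5) XOR ((x3 IFF x5) IMPLIES (x4 IFF (x4 OR x3)))) IMPLIES x4)) IMPLIES (x3 IMPLIES (NOT NOT (x5 IFF (x5 IFF x3)) XOR x1)) = F IMPLIES T = T
(x1 OR x3) IMPLIES (NOT (x4 XOR ((NOT (x3 AND x5) XOR ((x3 IFF x5) IMPLIES (x4 IFF (x4 OR x3)))) IMPLIES x4)) IMPLIES (x3 IMPLIES (NOT NOT (x5 IFF (x5 IFF x3)) XOR x1))) = T IMPLIES T = T

T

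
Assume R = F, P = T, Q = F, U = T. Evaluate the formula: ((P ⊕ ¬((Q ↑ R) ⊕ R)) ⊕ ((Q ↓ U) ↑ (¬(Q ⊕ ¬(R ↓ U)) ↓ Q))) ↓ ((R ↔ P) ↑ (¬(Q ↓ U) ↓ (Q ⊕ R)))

Q ↑ R = F ↑ F = T
(Q ↑ R) ⊕ R = T ⊕ F = T
¬((Q ↑ R) ⊕ R) = ¬T = F
P ⊕ ¬((Q ↑ R) ⊕ R) = T ⊕ F = T
Q ↓ U = F ↓ T = F
R ↓ U = F ↓ T = F
¬(R ↓ U) = ¬F = T
Q ⊕ ¬(R ↓ U) = F ⊕ T = T
¬(Q ⊕ ¬(R ↓ U)) = ¬T = F
¬(Q ⊕ ¬(R ↓ U)) ↓ Q = F ↓ F = T
(Q ↓ U) ↑ (¬(Q ⊕ ¬(R ↓ U)) ↓ Q) = F ↑ T = T
(P ⊕ ¬((Q ↑ R) ⊕ R)) ⊕ ((Q ↓ U) ↑ (¬(Q ⊕ ¬(R ↓ U)) ↓ Q)) = T ⊕ T = F
R ↔ P = F ↔ T = F
Q ↓ U = F ↓ T = F
¬(Q ↓ U) = ¬F = T
Q ⊕ R = F ⊕ F = F
¬(Q ↓ U) ↓ (Q ⊕ R) = T ↓ F = F
(R ↔ P) ↑ (¬(Q ↓ U) ↓ (Q ⊕ R)) = F ↑ F = T
((P ⊕ ¬((Q ↑ R) ⊕ R)) ⊕ ((Q ↓ U) ↑ (¬(Q ⊕ ¬(R ↓ U)) ↓ Q))) ↓ ((R ↔ P) ↑ (¬(Q ↓ U) ↓ (Q ⊕ R))) = F ↓ T = F

F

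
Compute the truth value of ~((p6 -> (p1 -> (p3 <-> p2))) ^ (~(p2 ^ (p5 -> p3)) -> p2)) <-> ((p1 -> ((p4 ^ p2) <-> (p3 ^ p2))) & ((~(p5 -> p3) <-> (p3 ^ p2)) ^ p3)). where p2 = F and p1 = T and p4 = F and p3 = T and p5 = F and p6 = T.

p3 <-> p2 = T <-> F = F
p1 -> (p3 <-> p2) = T -> F = F
p6 -> (p1 -> (p3 <-> p2)) = T -> F = F
p5 -> p3 = F -> T = T
p2 ^ (p5 -> p3) = F ^ T = T
~(p2 ^ (p5 -> p3)) = ~T = F
~(p2 ^ (p5 -> p3)) -> p2 = F -> F = T
(p6 -> (p1 -> (p3 <-> p2))) ^ (~(p2 ^ (p5 -> p3)) -> p2) = F ^ T = T
~((p6 -> (p1 -> (p3 <-> p2))) ^ (~(p2 ^ (p5 -> p3)) -> p2)) = ~T = F
p4 ^ p2 = F ^ F = F
p3 ^ p2 = T ^ F = T
(p4 ^ p2) <-> (p3 ^ p2) = F <-> T = F
p1 -> ((p4 ^ p2) <-> (p3 ^ p2)) = T -> F = F
p5 -> p3 = F -> T = T
~(p5 -> p3) = ~T = F
p3 ^ p2 = T ^ F = T
~(p5 -> p3) <-> (p3 ^ p2) = F <-> T = F
(~(p5 -> p3) <-> (p3 ^ p2)) ^ p3 = F ^ T = T
(p1 -> ((p4 ^ p2) <-> (p3 ^ p2))) & ((~(p5 -> p3) <-> (p3 ^ p2)) ^ p3) = F & T = F
~((p6 -> (p1 -> (p3 <-> p2))) ^ (~(p2 ^ (p5 -> p3)) -> p2)) <-> ((p1 -> ((p4 ^ p2) <-> (p3 ^ p2))) & ((~(p5 -> p3) <-> (p3 ^ p2)) ^ p3)) = F <-> F = T

T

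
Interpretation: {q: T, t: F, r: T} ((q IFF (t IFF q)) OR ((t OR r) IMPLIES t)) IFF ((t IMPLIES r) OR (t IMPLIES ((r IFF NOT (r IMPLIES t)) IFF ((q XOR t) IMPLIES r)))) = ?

t IFF q = F IFF T = F
q IFF (t IFF q) = T IFF F = F
t OR r = F OR T = T
(t OR r) IMPLIES t = T IMPLIES F = F
(q IFF (t IFF q)) OR ((t OR r) IMPLIES t) = F OR F = F
t IMPLIES r = F IMPLIES T = T
r IMPLIES t = T IMPLIES F = F
NOT (r IMPLIES t) = NOT F = T
r IFF NOT (r IMPLIES t) = T IFF T = T
q XOR t = T XOR F = T
(q XOR t) IMPLIES r = T IMPLIES T = T
(r IFF NOT (r IMPLIES t)) IFF ((q XOR t) IMPLIES r) = T IFF T = T
t IMPLIES ((r IFF NOT (r IMPLIES t)) IFF ((q XOR t) IMPLIES r)) = F IMPLIES T = T
(t IMPLIES r) OR (t IMPLIES ((r IFF NOT (r IMPLIES t)) IFF ((q XOR t) IMPLIES r))) = T OR T = T
((q IFF (t IFF q)) OR ((t OR r) IMPLIES t)) IFF ((t IMPLIES r) OR (t IMPLIES ((r IFF NOT (r IMPLIES t)) IFF ((q XOR t) IMPLIES r)))) = F IFF T = F

F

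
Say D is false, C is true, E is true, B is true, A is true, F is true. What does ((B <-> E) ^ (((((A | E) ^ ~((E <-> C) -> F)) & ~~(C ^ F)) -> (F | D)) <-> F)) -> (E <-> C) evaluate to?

True

B <-> E = True <-> True = True
A | E = True | True = True
E <-> C = True <-> True = True
(E <-> C) -> F = True -> True = True
~((E <-> C) -> F) = ~True = False
(A | E) ^ ~((E <-> C) -> F) = True ^ False = True
C ^ F = True ^ True = False
~(C ^ F) = ~False = True
~~(C ^ F) = ~True = False
((A | E) ^ ~((E <-> C) -> F)) & ~~(C ^ F) = True & False = False
F | D = True | False = True
(((A | E) ^ ~((E <-> C) -> F)) & ~~(C ^ F)) -> (F | D) = False -> True = True
((((A | E) ^ ~((E <-> C) -> F)) & ~~(C ^ F)) -> (F | D)) <-> F = True <-> True = True
(B <-> E) ^ (((((A | E) ^ ~((E <-> C) -> F)) & ~~(C ^ F)) -> (F | D)) <-> F) = True ^ True = False
E <-> C = True <-> True = True
((B <-> E) ^ (((((A | E) ^ ~((E <-> C) -> F)) & ~~(C ^ F)) -> (F | D)) <-> F)) -> (E <-> C) = False -> True = True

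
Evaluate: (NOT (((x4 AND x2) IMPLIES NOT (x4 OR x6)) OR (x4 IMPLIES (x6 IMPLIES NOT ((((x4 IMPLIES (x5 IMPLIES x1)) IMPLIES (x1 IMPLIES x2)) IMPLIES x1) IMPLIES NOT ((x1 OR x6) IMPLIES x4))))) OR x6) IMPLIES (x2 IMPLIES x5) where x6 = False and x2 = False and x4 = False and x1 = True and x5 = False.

True

x4 AND x2 = False AND False = False
x4 OR x6 = False OR False = False
NOT (x4 OR x6) = NOT False = True
(x4 AND x2) IMPLIES NOT (x4 OR x6) = False IMPLIES True = True
x5 IMPLIES x1 = False IMPLIES True = True
x4 IMPLIES (x5 IMPLIES x1) = False IMPLIES True = True
x1 IMPLIES x2 = True IMPLIES False = False
(x4 IMPLIES (x5 IMPLIES x1)) IMPLIES (x1 IMPLIES x2) = True IMPLIES False = False
((x4 IMPLIES (x5 IMPLIES x1)) IMPLIES (x1 IMPLIES x2)) IMPLIES x1 = False IMPLIES True = True
x1 OR x6 = True OR False = True
(x1 OR x6) IMPLIES x4 = True IMPLIES False = False
NOT ((x1 OR x6) IMPLIES x4) = NOT False = True
(((x4 IMPLIES (x5 IMPLIES x1)) IMPLIES (x1 IMPLIES x2)) IMPLIES x1) IMPLIES NOT ((x1 OR x6) IMPLIES x4) = True IMPLIES True = True
NOT ((((x4 IMPLIES (x5 IMPLIES x1)) IMPLIES (x1 IMPLIES x2)) IMPLIES x1) IMPLIES NOT ((x1 OR x6) IMPLIES x4)) = NOT True = False
x6 IMPLIES NOT ((((x4 IMPLIES (x5 IMPLIES x1)) IMPLIES (x1 IMPLIES x2)) IMPLIES x1) IMPLIES NOT ((x1 OR x6) IMPLIES x4)) = False IMPLIES False = True
x4 IMPLIES (x6 IMPLIES NOT ((((x4 IMPLIES (x5 IMPLIES x1)) IMPLIES (x1 IMPLIES x2)) IMPLIES x1) IMPLIES NOT ((x1 OR x6) IMPLIES x4))) = False IMPLIES True = True
((x4 AND x2) IMPLIES NOT (x4 OR x6)) OR (x4 IMPLIES (x6 IMPLIES NOT ((((x4 IMPLIES (x5 IMPLIES x1)) IMPLIES (x1 IMPLIES x2)) IMPLIES x1) IMPLIES NOT ((x1 OR x6) IMPLIES x4)))) = True OR True = True
NOT (((x4 AND x2) IMPLIES NOT (x4 OR x6)) OR (x4 IMPLIES (x6 IMPLIES NOT ((((x4 IMPLIES (x5 IMPLIES x1)) IMPLIES (x1 IMPLIES x2)) IMPLIES x1) IMPLIES NOT ((x1 OR x6) IMPLIES x4))))) = NOT True = False
NOT (((x4 AND x2) IMPLIES NOT (x4 OR x6)) OR (x4 IMPLIES (x6 IMPLIES NOT ((((x4 IMPLIES (x5 IMPLIES x1)) IMPLIES (x1 IMPLIES x2)) IMPLIES x1) IMPLIES NOT ((x1 OR x6) IMPLIES x4))))) OR x6 = False OR False = False
x2 IMPLIES x5 = False IMPLIES False = True
(NOT (((x4 AND x2) IMPLIES NOT (x4 OR x6)) OR (x4 IMPLIES (x6 IMPLIES NOT ((((x4 IMPLIES (x5 IMPLIES x1)) IMPLIES (x1 IMPLIES x2)) IMPLIES x1) IMPLIES NOT ((x1 OR x6) IMPLIES x4))))) OR x6) IMPLIES (x2 IMPLIES x5) = False IMPLIES True = True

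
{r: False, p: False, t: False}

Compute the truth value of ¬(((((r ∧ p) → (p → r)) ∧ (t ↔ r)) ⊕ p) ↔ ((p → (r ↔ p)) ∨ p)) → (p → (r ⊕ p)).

r ∧ p = False ∧ False = False
p → r = False → False = True
(r ∧ p) → (p → r) = False → True = True
t ↔ r = False ↔ False = True
((r ∧ p) → (p → r)) ∧ (t ↔ r) = True ∧ True = True
(((r ∧ p) → (p → r)) ∧ (t ↔ r)) ⊕ p = True ⊕ False = True
r ↔ p = False ↔ False = True
p → (r ↔ p) = False → True = True
(p → (r ↔ p)) ∨ p = True ∨ False = True
((((r ∧ p) → (p → r)) ∧ (t ↔ r)) ⊕ p) ↔ ((p → (r ↔ p)) ∨ p) = True ↔ True = True
¬(((((r ∧ p) → (p → r)) ∧ (t ↔ r)) ⊕ p) ↔ ((p → (r ↔ p)) ∨ p)) = ¬True = False
r ⊕ p = False ⊕ False = False
p → (r ⊕ p) = False → False = True
¬(((((r ∧ p) → (p → r)) ∧ (t ↔ r)) ⊕ p) ↔ ((p → (r ↔ p)) ∨ p)) → (p → (r ⊕ p)) = False → True = True

True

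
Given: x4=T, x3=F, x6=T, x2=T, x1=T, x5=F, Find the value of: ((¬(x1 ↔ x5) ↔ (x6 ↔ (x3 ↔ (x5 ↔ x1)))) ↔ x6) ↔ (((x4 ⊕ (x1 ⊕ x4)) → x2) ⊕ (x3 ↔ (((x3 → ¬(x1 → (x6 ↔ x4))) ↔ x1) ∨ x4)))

T

x1 ↔ x5 = T ↔ F = F
¬(x1 ↔ x5) = ¬F = T
x5 ↔ x1 = F ↔ T = F
x3 ↔ (x5 ↔ x1) = F ↔ F = T
x6 ↔ (x3 ↔ (x5 ↔ x1)) = T ↔ T = T
¬(x1 ↔ x5) ↔ (x6 ↔ (x3 ↔ (x5 ↔ x1))) = T ↔ T = T
(¬(x1 ↔ x5) ↔ (x6 ↔ (x3 ↔ (x5 ↔ x1)))) ↔ x6 = T ↔ T = T
x1 ⊕ x4 = T ⊕ T = F
x4 ⊕ (x1 ⊕ x4) = T ⊕ F = T
(x4 ⊕ (x1 ⊕ x4)) → x2 = T → T = T
x6 ↔ x4 = T ↔ T = T
x1 → (x6 ↔ x4) = T → T = T
¬(x1 → (x6 ↔ x4)) = ¬T = F
x3 → ¬(x1 → (x6 ↔ x4)) = F → F = T
(x3 → ¬(x1 → (x6 ↔ x4))) ↔ x1 = T ↔ T = T
((x3 → ¬(x1 → (x6 ↔ x4))) ↔ x1) ∨ x4 = T ∨ T = T
x3 ↔ (((x3 → ¬(x1 → (x6 ↔ x4))) ↔ x1) ∨ x4) = F ↔ T = F
((x4 ⊕ (x1 ⊕ x4)) → x2) ⊕ (x3 ↔ (((x3 → ¬(x1 → (x6 ↔ x4))) ↔ x1) ∨ x4)) = T ⊕ F = T
((¬(x1 ↔ x5) ↔ (x6 ↔ (x3 ↔ (x5 ↔ x1)))) ↔ x6) ↔ (((x4 ⊕ (x1 ⊕ x4)) → x2) ⊕ (x3 ↔ (((x3 → ¬(x1 → (x6 ↔ x4))) ↔ x1) ∨ x4))) = T ↔ T = T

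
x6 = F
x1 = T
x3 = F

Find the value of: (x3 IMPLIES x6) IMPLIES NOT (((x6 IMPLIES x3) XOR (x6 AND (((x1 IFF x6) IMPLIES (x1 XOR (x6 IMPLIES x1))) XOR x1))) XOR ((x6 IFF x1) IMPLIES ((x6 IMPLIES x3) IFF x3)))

T

Substituting x6=F, x1=T, x3=F:
x3 IMPLIES x6 = F IMPLIES F = T
x6 IMPLIES x3 = F IMPLIES F = T
x1 IFF x6 = T IFF F = F
x6 IMPLIES x1 = F IMPLIES T = T
x1 XOR (x6 IMPLIES x1) = T XOR T = F
(x1 IFF x6) IMPLIES (x1 XOR (x6 IMPLIES x1)) = F IMPLIES F = T
((x1 IFF x6) IMPLIES (x1 XOR (x6 IMPLIES x1))) XOR x1 = T XOR T = F
x6 AND (((x1 IFF x6) IMPLIES (x1 XOR (x6 IMPLIES x1))) XOR x1) = F AND F = F
(x6 IMPLIES x3) XOR (x6 AND (((x1 IFF x6) IMPLIES (x1 XOR (x6 IMPLIES x1))) XOR x1)) = T XOR F = T
x6 IFF x1 = F IFF T = F
x6 IMPLIES x3 = F IMPLIES F = T
(x6 IMPLIES x3) IFF x3 = T IFF F = F
(x6 IFF x1) IMPLIES ((x6 IMPLIES x3) IFF x3) = F IMPLIES F = T
((x6 IMPLIES x3) XOR (x6 AND (((x1 IFF x6) IMPLIES (x1 XOR (x6 IMPLIES x1))) XOR x1))) XOR ((x6 IFF x1) IMPLIES ((x6 IMPLIES x3) IFF x3)) = T XOR T = F
NOT (((x6 IMPLIES x3) XOR (x6 AND (((x1 IFF x6) IMPLIES (x1 XOR (x6 IMPLIES x1))) XOR x1))) XOR ((x6 IFF x1) IMPLIES ((x6 IMPLIES x3) IFF x3))) = NOT F = T
(x3 IMPLIES x6) IMPLIES NOT (((x6 IMPLIES x3) XOR (x6 AND (((x1 IFF x6) IMPLIES (x1 XOR (x6 IMPLIES x1))) XOR x1))) XOR ((x6 IFF x1) IMPLIES ((x6 IMPLIES x3) IFF x3))) = T IMPLIES T = T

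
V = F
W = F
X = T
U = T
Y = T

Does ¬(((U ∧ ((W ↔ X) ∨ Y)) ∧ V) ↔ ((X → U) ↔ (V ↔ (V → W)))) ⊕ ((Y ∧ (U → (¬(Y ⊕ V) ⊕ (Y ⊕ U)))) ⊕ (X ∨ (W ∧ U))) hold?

T

W ↔ X = F ↔ T = F
(W ↔ X) ∨ Y = F ∨ T = T
U ∧ ((W ↔ X) ∨ Y) = T ∧ T = T
(U ∧ ((W ↔ X) ∨ Y)) ∧ V = T ∧ F = F
X → U = T → T = T
V → W = F → F = T
V ↔ (V → W) = F ↔ T = F
(X → U) ↔ (V ↔ (V → W)) = T ↔ F = F
((U ∧ ((W ↔ X) ∨ Y)) ∧ V) ↔ ((X → U) ↔ (V ↔ (V → W))) = F ↔ F = T
¬(((U ∧ ((W ↔ X) ∨ Y)) ∧ V) ↔ ((X → U) ↔ (V ↔ (V → W)))) = ¬T = F
Y ⊕ V = T ⊕ F = T
¬(Y ⊕ V) = ¬T = F
Y ⊕ U = T ⊕ T = F
¬(Y ⊕ V) ⊕ (Y ⊕ U) = F ⊕ F = F
U → (¬(Y ⊕ V) ⊕ (Y ⊕ U)) = T → F = F
Y ∧ (U → (¬(Y ⊕ V) ⊕ (Y ⊕ U))) = T ∧ F = F
W ∧ U = F ∧ T = F
X ∨ (W ∧ U) = T ∨ F = T
(Y ∧ (U → (¬(Y ⊕ V) ⊕ (Y ⊕ U)))) ⊕ (X ∨ (W ∧ U)) = F ⊕ T = T
¬(((U ∧ ((W ↔ X) ∨ Y)) ∧ V) ↔ ((X → U) ↔ (V ↔ (V → W)))) ⊕ ((Y ∧ (U → (¬(Y ⊕ V) ⊕ (Y ⊕ U)))) ⊕ (X ∨ (W ∧ U))) = F ⊕ T = T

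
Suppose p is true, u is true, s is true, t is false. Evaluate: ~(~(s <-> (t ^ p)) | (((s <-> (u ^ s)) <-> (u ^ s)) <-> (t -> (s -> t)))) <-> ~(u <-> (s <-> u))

t ^ p = F ^ T = T
s <-> (t ^ p) = T <-> T = T
~(s <-> (t ^ p)) = ~T = F
u ^ s = T ^ T = F
s <-> (u ^ s) = T <-> F = F
u ^ s = T ^ T = F
(s <-> (u ^ s)) <-> (u ^ s) = F <-> F = T
s -> t = T -> F = F
t -> (s -> t) = F -> F = T
((s <-> (u ^ s)) <-> (u ^ s)) <-> (t -> (s -> t)) = T <-> T = T
~(s <-> (t ^ p)) | (((s <-> (u ^ s)) <-> (u ^ s)) <-> (t -> (s -> t))) = F | T = T
~(~(s <-> (t ^ p)) | (((s <-> (u ^ s)) <-> (u ^ s)) <-> (t -> (s -> t)))) = ~T = F
s <-> u = T <-> T = T
u <-> (s <-> u) = T <-> T = T
~(u <-> (s <-> u)) = ~T = F
~(~(s <-> (t ^ p)) | (((s <-> (u ^ s)) <-> (u ^ s)) <-> (t -> (s -> t)))) <-> ~(u <-> (s <-> u)) = F <-> F = T

T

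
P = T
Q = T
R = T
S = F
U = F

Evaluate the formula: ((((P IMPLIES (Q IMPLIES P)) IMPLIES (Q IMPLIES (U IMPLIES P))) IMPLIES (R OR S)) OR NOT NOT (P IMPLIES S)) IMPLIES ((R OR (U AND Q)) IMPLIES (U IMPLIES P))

T

Q IMPLIES P = T IMPLIES T = T
P IMPLIES (Q IMPLIES P) = T IMPLIES T = T
U IMPLIES P = F IMPLIES T = T
Q IMPLIES (U IMPLIES P) = T IMPLIES T = T
(P IMPLIES (Q IMPLIES P)) IMPLIES (Q IMPLIES (U IMPLIES P)) = T IMPLIES T = T
R OR S = T OR F = T
((P IMPLIES (Q IMPLIES P)) IMPLIES (Q IMPLIES (U IMPLIES P))) IMPLIES (R OR S) = T IMPLIES T = T
P IMPLIES S = T IMPLIES F = F
NOT (P IMPLIES S) = NOT F = T
NOT NOT (P IMPLIES S) = NOT T = F
(((P IMPLIES (Q IMPLIES P)) IMPLIES (Q IMPLIES (U IMPLIES P))) IMPLIES (R OR S)) OR NOT NOT (P IMPLIES S) = T OR F = T
U AND Q = F AND T = F
R OR (U AND Q) = T OR F = T
U IMPLIES P = F IMPLIES T = T
(R OR (U AND Q)) IMPLIES (U IMPLIES P) = T IMPLIES T = T
((((P IMPLIES (Q IMPLIES P)) IMPLIES (Q IMPLIES (U IMPLIES P))) IMPLIES (R OR S)) OR NOT NOT (P IMPLIES S)) IMPLIES ((R OR (U AND Q)) IMPLIES (U IMPLIES P)) = T IMPLIES T = T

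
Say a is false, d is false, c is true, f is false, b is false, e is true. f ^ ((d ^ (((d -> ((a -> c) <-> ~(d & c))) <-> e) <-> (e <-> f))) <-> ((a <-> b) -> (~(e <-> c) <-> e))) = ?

a -> c = False -> True = True
d & c = False & True = False
~(d & c) = ~False = True
(a -> c) <-> ~(d & c) = True <-> True = True
d -> ((a -> c) <-> ~(d & c)) = False -> True = True
(d -> ((a -> c) <-> ~(d & c))) <-> e = True <-> True = True
e <-> f = True <-> False = False
((d -> ((a -> c) <-> ~(d & c))) <-> e) <-> (e <-> f) = True <-> False = False
d ^ (((d -> ((a -> c) <-> ~(d & c))) <-> e) <-> (e <-> f)) = False ^ False = False
a <-> b = False <-> False = True
e <-> c = True <-> True = True
~(e <-> c) = ~True = False
~(e <-> c) <-> e = False <-> True = False
(a <-> b) -> (~(e <-> c) <-> e) = True -> False = False
(d ^ (((d -> ((a -> c) <-> ~(d & c))) <-> e) <-> (e <-> f))) <-> ((a <-> b) -> (~(e <-> c) <-> e)) = False <-> False = True
f ^ ((d ^ (((d -> ((a -> c) <-> ~(d & c))) <-> e) <-> (e <-> f))) <-> ((a <-> b) -> (~(e <-> c) <-> e))) = False ^ True = True

True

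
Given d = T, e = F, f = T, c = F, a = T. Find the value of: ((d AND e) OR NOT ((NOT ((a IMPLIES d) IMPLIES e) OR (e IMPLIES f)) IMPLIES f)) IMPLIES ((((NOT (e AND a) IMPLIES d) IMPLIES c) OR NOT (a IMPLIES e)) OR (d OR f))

Substituting d=T, e=F, f=T, c=F, a=T:
d AND e = T AND F = F
a IMPLIES d = T IMPLIES T = T
(a IMPLIES d) IMPLIES e = T IMPLIES F = F
NOT ((a IMPLIES d) IMPLIES e) = NOT F = T
e IMPLIES f = F IMPLIES T = T
NOT ((a IMPLIES d) IMPLIES e) OR (e IMPLIES f) = T OR T = T
(NOT ((a IMPLIES d) IMPLIES e) OR (e IMPLIES f)) IMPLIES f = T IMPLIES T = T
NOT ((NOT ((a IMPLIES d) IMPLIES e) OR (e IMPLIES f)) IMPLIES f) = NOT T = F
(d AND e) OR NOT ((NOT ((a IMPLIES d) IMPLIES e) OR (e IMPLIES f)) IMPLIES f) = F OR F = F
e AND a = F AND T = F
NOT (e AND a) = NOT F = T
NOT (e AND a) IMPLIES d = T IMPLIES T = T
(NOT (e AND a) IMPLIES d) IMPLIES c = T IMPLIES F = F
a IMPLIES e = T IMPLIES F = F
NOT (a IMPLIES e) = NOT F = T
((NOT (e AND a) IMPLIES d) IMPLIES c) OR NOT (a IMPLIES e) = F OR T = T
d OR f = T OR T = T
(((NOT (e AND a) IMPLIES d) IMPLIES c) OR NOT (a IMPLIES e)) OR (d OR f) = T OR T = T
((d AND e) OR NOT ((NOT ((a IMPLIES d) IMPLIES e) OR (e IMPLIES f)) IMPLIES f)) IMPLIES ((((NOT (e AND a) IMPLIES d) IMPLIES c) OR NOT (a IMPLIES e)) OR (d OR f)) = F IMPLIES T = T

T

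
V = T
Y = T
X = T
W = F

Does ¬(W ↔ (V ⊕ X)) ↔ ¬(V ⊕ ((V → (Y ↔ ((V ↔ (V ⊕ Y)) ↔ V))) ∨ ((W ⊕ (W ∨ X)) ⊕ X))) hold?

T

V ⊕ X = T ⊕ T = F
W ↔ (V ⊕ X) = F ↔ F = T
¬(W ↔ (V ⊕ X)) = ¬T = F
V ⊕ Y = T ⊕ T = F
V ↔ (V ⊕ Y) = T ↔ F = F
(V ↔ (V ⊕ Y)) ↔ V = F ↔ T = F
Y ↔ ((V ↔ (V ⊕ Y)) ↔ V) = T ↔ F = F
V → (Y ↔ ((V ↔ (V ⊕ Y)) ↔ V)) = T → F = F
W ∨ X = F ∨ T = T
W ⊕ (W ∨ X) = F ⊕ T = T
(W ⊕ (W ∨ X)) ⊕ X = T ⊕ T = F
(V → (Y ↔ ((V ↔ (V ⊕ Y)) ↔ V))) ∨ ((W ⊕ (W ∨ X)) ⊕ X) = F ∨ F = F
V ⊕ ((V → (Y ↔ ((V ↔ (V ⊕ Y)) ↔ V))) ∨ ((W ⊕ (W ∨ X)) ⊕ X)) = T ⊕ F = T
¬(V ⊕ ((V → (Y ↔ ((V ↔ (V ⊕ Y)) ↔ V))) ∨ ((W ⊕ (W ∨ X)) ⊕ X))) = ¬T = F
¬(W ↔ (V ⊕ X)) ↔ ¬(V ⊕ ((V → (Y ↔ ((V ↔ (V ⊕ Y)) ↔ V))) ∨ ((W ⊕ (W ∨ X)) ⊕ X))) = F ↔ F = T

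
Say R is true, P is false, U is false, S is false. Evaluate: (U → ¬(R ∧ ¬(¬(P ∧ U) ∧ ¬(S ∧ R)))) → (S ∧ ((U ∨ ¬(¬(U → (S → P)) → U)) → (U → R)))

P ∧ U = False ∧ False = False
¬(P ∧ U) = ¬False = True
S ∧ R = False ∧ True = False
¬(S ∧ R) = ¬False = True
¬(P ∧ U) ∧ ¬(S ∧ R) = True ∧ True = True
¬(¬(P ∧ U) ∧ ¬(S ∧ R)) = ¬True = False
R ∧ ¬(¬(P ∧ U) ∧ ¬(S ∧ R)) = True ∧ False = False
¬(R ∧ ¬(¬(P ∧ U) ∧ ¬(S ∧ R))) = ¬False = True
U → ¬(R ∧ ¬(¬(P ∧ U) ∧ ¬(S ∧ R))) = False → True = True
S → P = False → False = True
U → (S → P) = False → True = True
¬(U → (S → P)) = ¬True = False
¬(U → (S → P)) → U = False → False = True
¬(¬(U → (S → P)) → U) = ¬True = False
U ∨ ¬(¬(U → (S → P)) → U) = False ∨ False = False
U → R = False → True = True
(U ∨ ¬(¬(U → (S → P)) → U)) → (U → R) = False → True = True
S ∧ ((U ∨ ¬(¬(U → (S → P)) → U)) → (U → R)) = False ∧ True = False
(U → ¬(R ∧ ¬(¬(P ∧ U) ∧ ¬(S ∧ R)))) → (S ∧ ((U ∨ ¬(¬(U → (S → P)) → U)) → (U → R))) = True → False = False

False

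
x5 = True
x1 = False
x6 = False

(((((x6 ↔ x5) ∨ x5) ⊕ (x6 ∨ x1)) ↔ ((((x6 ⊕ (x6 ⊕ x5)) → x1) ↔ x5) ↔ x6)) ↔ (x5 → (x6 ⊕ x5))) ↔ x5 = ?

True

x6 ↔ x5 = False ↔ True = False
(x6 ↔ x5) ∨ x5 = False ∨ True = True
x6 ∨ x1 = False ∨ False = False
((x6 ↔ x5) ∨ x5) ⊕ (x6 ∨ x1) = True ⊕ False = True
x6 ⊕ x5 = False ⊕ True = True
x6 ⊕ (x6 ⊕ x5) = False ⊕ True = True
(x6 ⊕ (x6 ⊕ x5)) → x1 = True → False = False
((x6 ⊕ (x6 ⊕ x5)) → x1) ↔ x5 = False ↔ True = False
(((x6 ⊕ (x6 ⊕ x5)) → x1) ↔ x5) ↔ x6 = False ↔ False = True
(((x6 ↔ x5) ∨ x5) ⊕ (x6 ∨ x1)) ↔ ((((x6 ⊕ (x6 ⊕ x5)) → x1) ↔ x5) ↔ x6) = True ↔ True = True
x6 ⊕ x5 = False ⊕ True = True
x5 → (x6 ⊕ x5) = True → True = True
((((x6 ↔ x5) ∨ x5) ⊕ (x6 ∨ x1)) ↔ ((((x6 ⊕ (x6 ⊕ x5)) → x1) ↔ x5) ↔ x6)) ↔ (x5 → (x6 ⊕ x5)) = True ↔ True = True
(((((x6 ↔ x5) ∨ x5) ⊕ (x6 ∨ x1)) ↔ ((((x6 ⊕ (x6 ⊕ x5)) → x1) ↔ x5) ↔ x6)) ↔ (x5 → (x6 ⊕ x5))) ↔ x5 = True ↔ True = True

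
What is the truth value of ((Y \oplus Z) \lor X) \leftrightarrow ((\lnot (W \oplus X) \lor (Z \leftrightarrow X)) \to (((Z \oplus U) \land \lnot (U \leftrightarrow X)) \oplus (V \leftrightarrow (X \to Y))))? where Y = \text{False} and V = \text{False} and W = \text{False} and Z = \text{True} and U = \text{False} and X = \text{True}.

Substituting Y=\text{False}, V=\text{False}, W=\text{False}, Z=\text{True}, U=\text{False}, X=\text{True}:
Y \oplus Z = \text{False} \oplus \text{True} = \text{True}
(Y \oplus Z) \lor X = \text{True} \lor \text{True} = \text{True}
W \oplus X = \text{False} \oplus \text{True} = \text{True}
\lnot (W \oplus X) = \lnot \text{True} = \text{False}
Z \leftrightarrow X = \text{True} \leftrightarrow \text{True} = \text{True}
\lnot (W \oplus X) \lor (Z \leftrightarrow X) = \text{False} \lor \text{True} = \text{True}
Z \oplus U = \text{True} \oplus \text{False} = \text{True}
U \leftrightarrow X = \text{False} \leftrightarrow \text{True} = \text{False}
\lnot (U \leftrightarrow X) = \lnot \text{False} = \text{True}
(Z \oplus U) \land \lnot (U \leftrightarrow X) = \text{True} \land \text{True} = \text{True}
X \to Y = \text{True} \to \text{False} = \text{False}
V \leftrightarrow (X \to Y) = \text{False} \leftrightarrow \text{False} = \text{True}
((Z \oplus U) \land \lnot (U \leftrightarrow X)) \oplus (V \leftrightarrow (X \to Y)) = \text{True} \oplus \text{True} = \text{False}
(\lnot (W \oplus X) \lor (Z \leftrightarrow X)) \to (((Z \oplus U) \land \lnot (U \leftrightarrow X)) \oplus (V \leftrightarrow (X \to Y))) = \text{True} \to \text{False} = \text{False}
((Y \oplus Z) \lor X) \leftrightarrow ((\lnot (W \oplus X) \lor (Z \leftrightarrow X)) \to (((Z \oplus U) \land \lnot (U \leftrightarrow X)) \oplus (V \leftrightarrow (X \to Y)))) = \text{True} \leftrightarrow \text{False} = \text{False}

\text{False}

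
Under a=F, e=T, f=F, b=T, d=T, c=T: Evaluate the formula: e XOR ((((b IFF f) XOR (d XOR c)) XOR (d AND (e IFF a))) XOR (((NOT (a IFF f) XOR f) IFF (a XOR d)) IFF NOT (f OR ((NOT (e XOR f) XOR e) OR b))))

b IFF f = T IFF F = F
d XOR c = T XOR T = F
(b IFF f) XOR (d XOR c) = F XOR F = F
e IFF a = T IFF F = F
d AND (e IFF a) = T AND F = F
((b IFF f) XOR (d XOR c)) XOR (d AND (e IFF a)) = F XOR F = F
a IFF f = F IFF F = T
NOT (a IFF f) = NOT T = F
NOT (a IFF f) XOR f = F XOR F = F
a XOR d = F XOR T = T
(NOT (a IFF f) XOR f) IFF (a XOR d) = F IFF T = F
e XOR f = T XOR F = T
NOT (e XOR f) = NOT T = F
NOT (e XOR f) XOR e = F XOR T = T
(NOT (e XOR f) XOR e) OR b = T OR T = T
f OR ((NOT (e XOR f) XOR e) OR b) = F OR T = T
NOT (f OR ((NOT (e XOR f) XOR e) OR b)) = NOT T = F
((NOT (a IFF f) XOR f) IFF (a XOR d)) IFF NOT (f OR ((NOT (e XOR f) XOR e) OR b)) = F IFF F = T
(((b IFF f) XOR (d XOR c)) XOR (d AND (e IFF a))) XOR (((NOT (a IFF f) XOR f) IFF (a XOR d)) IFF NOT (f OR ((NOT (e XOR f) XOR e) OR b))) = F XOR T = T
e XOR ((((b IFF f) XOR (d XOR c)) XOR (d AND (e IFF a))) XOR (((NOT (a IFF f) XOR f) IFF (a XOR d)) IFF NOT (f OR ((NOT (e XOR f) XOR e) OR b)))) = T XOR T = F

F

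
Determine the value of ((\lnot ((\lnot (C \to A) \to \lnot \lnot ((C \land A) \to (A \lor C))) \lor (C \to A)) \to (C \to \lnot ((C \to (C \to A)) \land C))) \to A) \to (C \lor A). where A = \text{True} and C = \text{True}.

Substituting A=\text{True}, C=\text{True}:
C \to A = \text{True} \to \text{True} = \text{True}
\lnot (C \to A) = \lnot \text{True} = \text{False}
C \land A = \text{True} \land \text{True} = \text{True}
A \lor C = \text{True} \lor \text{True} = \text{True}
(C \land A) \to (A \lor C) = \text{True} \to \text{True} = \text{True}
\lnot ((C \land A) \to (A \lor C)) = \lnot \text{True} = \text{False}
\lnot \lnot ((C \land A) \to (A \lor C)) = \lnot \text{False} = \text{True}
\lnot (C \to A) \to \lnot \lnot ((C \land A) \to (A \lor C)) = \text{False} \to \text{True} = \text{True}
C \to A = \text{True} \to \text{True} = \text{True}
(\lnot (C \to A) \to \lnot \lnot ((C \land A) \to (A \lor C))) \lor (C \to A) = \text{True} \lor \text{True} = \text{True}
\lnot ((\lnot (C \to A) \to \lnot \lnot ((C \land A) \to (A \lor C))) \lor (C \to A)) = \lnot \text{True} = \text{False}
C \to A = \text{True} \to \text{True} = \text{True}
C \to (C \to A) = \text{True} \to \text{True} = \text{True}
(C \to (C \to A)) \land C = \text{True} \land \text{True} = \text{True}
\lnot ((C \to (C \to A)) \land C) = \lnot \text{True} = \text{False}
C \to \lnot ((C \to (C \to A)) \land C) = \text{True} \to \text{False} = \text{False}
\lnot ((\lnot (C \to A) \to \lnot \lnot ((C \land A) \to (A \lor C))) \lor (C \to A)) \to (C \to \lnot ((C \to (C \to A)) \land C)) = \text{False} \to \text{False} = \text{True}
(\lnot ((\lnot (C \to A) \to \lnot \lnot ((C \land A) \to (A \lor C))) \lor (C \to A)) \to (C \to \lnot ((C \to (C \to A)) \land C))) \to A = \text{True} \to \text{True} = \text{True}
C \lor A = \text{True} \lor \text{True} = \text{True}
((\lnot ((\lnot (C \to A) \to \lnot \lnot ((C \land A) \to (A \lor C))) \lor (C \to A)) \to (C \to \lnot ((C \to (C \to A)) \land C))) \to A) \to (C \lor A) = \text{True} \to \text{True} = \text{True}

\text{True}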